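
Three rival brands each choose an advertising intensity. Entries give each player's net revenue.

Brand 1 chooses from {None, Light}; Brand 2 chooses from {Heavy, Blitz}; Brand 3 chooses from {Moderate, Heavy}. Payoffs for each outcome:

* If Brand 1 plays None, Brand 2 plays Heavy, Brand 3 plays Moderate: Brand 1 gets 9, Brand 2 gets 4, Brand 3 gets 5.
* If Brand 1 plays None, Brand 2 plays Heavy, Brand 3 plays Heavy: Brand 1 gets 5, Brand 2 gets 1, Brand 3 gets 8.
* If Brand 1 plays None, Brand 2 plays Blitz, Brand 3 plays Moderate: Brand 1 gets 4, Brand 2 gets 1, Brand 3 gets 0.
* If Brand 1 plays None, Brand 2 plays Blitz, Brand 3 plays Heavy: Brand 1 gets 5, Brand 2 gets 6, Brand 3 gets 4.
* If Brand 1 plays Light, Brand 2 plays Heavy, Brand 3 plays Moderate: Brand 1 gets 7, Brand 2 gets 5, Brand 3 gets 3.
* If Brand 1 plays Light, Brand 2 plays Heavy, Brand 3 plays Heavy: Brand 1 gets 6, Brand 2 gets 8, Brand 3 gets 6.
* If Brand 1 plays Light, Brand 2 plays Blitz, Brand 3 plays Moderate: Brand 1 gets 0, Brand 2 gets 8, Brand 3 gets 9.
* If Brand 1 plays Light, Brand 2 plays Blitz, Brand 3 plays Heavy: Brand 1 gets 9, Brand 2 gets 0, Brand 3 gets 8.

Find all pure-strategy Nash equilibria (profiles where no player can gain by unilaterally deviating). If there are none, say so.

The unique pure-strategy Nash equilibrium is (Light, Heavy, Heavy).

(None, Heavy, Moderate): Brand 3 can switch to Heavy (5 → 8). Not NE.
(None, Heavy, Heavy): Brand 1 can switch to Light (5 → 6). Not NE.
(None, Blitz, Moderate): Brand 2 can switch to Heavy (1 → 4). Not NE.
(None, Blitz, Heavy): Brand 1 can switch to Light (5 → 9). Not NE.
(Light, Heavy, Moderate): Brand 1 can switch to None (7 → 9). Not NE.
(Light, Heavy, Heavy): Brand 1 gets 6, best alternative 5; Brand 2 gets 8, best alternative 0; Brand 3 gets 6, best alternative 3. No profitable deviation — NE.
(Light, Blitz, Moderate): Brand 1 can switch to None (0 → 4). Not NE.
(Light, Blitz, Heavy): Brand 2 can switch to Heavy (0 → 8). Not NE.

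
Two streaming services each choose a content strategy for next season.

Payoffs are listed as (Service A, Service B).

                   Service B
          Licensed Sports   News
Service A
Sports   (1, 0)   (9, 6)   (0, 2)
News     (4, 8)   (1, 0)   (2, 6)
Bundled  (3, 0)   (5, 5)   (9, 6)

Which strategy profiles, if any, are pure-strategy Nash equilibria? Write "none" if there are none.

Service A against Licensed: payoffs 1, 4, 3 → best response News.
Service A against Sports: payoffs 9, 1, 5 → best response Sports.
Service A against News: payoffs 0, 2, 9 → best response Bundled.
Service B against Sports: payoffs 0, 6, 2 → best response Sports.
Service B against News: payoffs 8, 0, 6 → best response Licensed.
Service B against Bundled: payoffs 0, 5, 6 → best response News.
Mutual best responses: (Sports, Sports); (News, Licensed); (Bundled, News).

The pure Nash equilibria are (Sports, Sports), (News, Licensed), (Bundled, News).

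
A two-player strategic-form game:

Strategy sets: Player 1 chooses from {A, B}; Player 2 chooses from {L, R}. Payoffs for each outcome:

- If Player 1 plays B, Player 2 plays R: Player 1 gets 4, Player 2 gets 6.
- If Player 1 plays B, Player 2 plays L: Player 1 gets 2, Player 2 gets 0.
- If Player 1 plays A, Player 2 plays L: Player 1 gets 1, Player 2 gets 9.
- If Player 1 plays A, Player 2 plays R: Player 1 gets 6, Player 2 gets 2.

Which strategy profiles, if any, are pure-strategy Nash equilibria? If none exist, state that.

This game has no pure Nash equilibrium.

Mark each player's best response to every combination of opponents' strategies; a profile where every player is best-responding is a pure Nash equilibrium.
Player 1 against L: payoffs 1, 2 → best response B.
Player 1 against R: payoffs 6, 4 → best response A.
Player 2 against A: payoffs 9, 2 → best response L.
Player 2 against B: payoffs 0, 6 → best response R.
No profile is a mutual best response for all players.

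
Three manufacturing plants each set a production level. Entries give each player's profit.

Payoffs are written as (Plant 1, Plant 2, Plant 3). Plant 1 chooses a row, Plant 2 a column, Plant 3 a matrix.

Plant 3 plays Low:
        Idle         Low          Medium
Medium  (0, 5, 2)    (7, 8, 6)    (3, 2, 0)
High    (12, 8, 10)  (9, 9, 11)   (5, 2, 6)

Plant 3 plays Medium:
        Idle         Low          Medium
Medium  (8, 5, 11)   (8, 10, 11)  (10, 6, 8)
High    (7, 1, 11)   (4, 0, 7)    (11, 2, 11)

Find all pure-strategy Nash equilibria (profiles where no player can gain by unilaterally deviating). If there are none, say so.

The pure Nash equilibria are (Medium, Low, Medium), (High, Low, Low), (High, Medium, Medium).

For each player, find the best response to each opponent profile; mutual best responses are the pure NE.
Plant 1 against (Idle, Low): payoffs 0, 12 → best response High.
Plant 1 against (Idle, Medium): payoffs 8, 7 → best response Medium.
Plant 1 against (Low, Low): payoffs 7, 9 → best response High.
Plant 1 against (Low, Medium): payoffs 8, 4 → best response Medium.
Plant 1 against (Medium, Low): payoffs 3, 5 → best response High.
Plant 1 against (Medium, Medium): payoffs 10, 11 → best response High.
Plant 2 against (Medium, Low): payoffs 5, 8, 2 → best response Low.
Plant 2 against (Medium, Medium): payoffs 5, 10, 6 → best response Low.
Plant 2 against (High, Low): payoffs 8, 9, 2 → best response Low.
Plant 2 against (High, Medium): payoffs 1, 0, 2 → best response Medium.
Plant 3 against (Medium, Idle): payoffs 2, 11 → best response Medium.
Plant 3 against (Medium, Low): payoffs 6, 11 → best response Medium.
Plant 3 against (Medium, Medium): payoffs 0, 8 → best response Medium.
Plant 3 against (High, Idle): payoffs 10, 11 → best response Medium.
Plant 3 against (High, Low): payoffs 11, 7 → best response Low.
Plant 3 against (High, Medium): payoffs 6, 11 → best response Medium.
Mutual best responses: (Medium, Low, Medium); (High, Low, Low); (High, Medium, Medium).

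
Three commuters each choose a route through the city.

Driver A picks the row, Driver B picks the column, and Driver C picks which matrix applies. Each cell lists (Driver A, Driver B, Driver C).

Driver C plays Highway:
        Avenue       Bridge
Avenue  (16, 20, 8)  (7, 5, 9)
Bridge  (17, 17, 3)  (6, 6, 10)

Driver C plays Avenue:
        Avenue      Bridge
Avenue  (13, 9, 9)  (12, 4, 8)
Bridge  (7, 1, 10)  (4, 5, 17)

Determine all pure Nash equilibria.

Check each profile: it is a Nash equilibrium iff no player can strictly gain by switching unilaterally.
(Avenue, Avenue, Highway): Driver A can switch to Bridge (16 → 17). Not NE.
(Avenue, Avenue, Avenue): Driver A gets 13, best alternative 7; Driver B gets 9, best alternative 4; Driver C gets 9, best alternative 8. No profitable deviation — NE.
(Avenue, Bridge, Highway): Driver B can switch to Avenue (5 → 20). Not NE.
(Avenue, Bridge, Avenue): Driver B can switch to Avenue (4 → 9). Not NE.
(Bridge, Avenue, Highway): Driver C can switch to Avenue (3 → 10). Not NE.
(Bridge, Avenue, Avenue): Driver A can switch to Avenue (7 → 13). Not NE.
(Bridge, Bridge, Highway): Driver A can switch to Avenue (6 → 7). Not NE.
(The remaining 1 profile has a profitable deviation by the same check.)

The unique pure-strategy Nash equilibrium is (Avenue, Avenue, Avenue).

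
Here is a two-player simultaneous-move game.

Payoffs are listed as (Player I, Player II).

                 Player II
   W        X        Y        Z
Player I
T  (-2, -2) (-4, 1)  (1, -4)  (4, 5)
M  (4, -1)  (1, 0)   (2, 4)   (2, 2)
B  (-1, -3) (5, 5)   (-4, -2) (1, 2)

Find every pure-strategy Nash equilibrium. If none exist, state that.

Player I against W: payoffs -2, 4, -1 → best response M.
Player I against X: payoffs -4, 1, 5 → best response B.
Player I against Y: payoffs 1, 2, -4 → best response M.
Player I against Z: payoffs 4, 2, 1 → best response T.
Player II against T: payoffs -2, 1, -4, 5 → best response Z.
Player II against M: payoffs -1, 0, 4, 2 → best response Y.
Player II against B: payoffs -3, 5, -2, 2 → best response X.
Mutual best responses: (T, Z); (M, Y); (B, X).

(T, Z), (M, Y), (B, X)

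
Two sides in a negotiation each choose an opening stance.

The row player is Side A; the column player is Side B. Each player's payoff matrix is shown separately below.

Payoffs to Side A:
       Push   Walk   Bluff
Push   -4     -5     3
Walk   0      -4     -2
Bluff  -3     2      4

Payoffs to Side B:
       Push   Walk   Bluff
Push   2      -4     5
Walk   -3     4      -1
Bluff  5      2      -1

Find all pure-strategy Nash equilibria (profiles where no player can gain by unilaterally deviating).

none

Side A against Push: payoffs -4, 0, -3 → best response Walk.
Side A against Walk: payoffs -5, -4, 2 → best response Bluff.
Side A against Bluff: payoffs 3, -2, 4 → best response Bluff.
Side B against Push: payoffs 2, -4, 5 → best response Bluff.
Side B against Walk: payoffs -3, 4, -1 → best response Walk.
Side B against Bluff: payoffs 5, 2, -1 → best response Push.
No profile is a mutual best response for all players.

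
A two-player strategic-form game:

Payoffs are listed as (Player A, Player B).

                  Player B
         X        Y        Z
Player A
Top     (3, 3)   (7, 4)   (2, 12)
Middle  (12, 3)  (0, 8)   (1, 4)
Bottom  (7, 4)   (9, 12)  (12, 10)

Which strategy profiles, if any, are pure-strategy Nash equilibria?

Player A against X: payoffs 3, 12, 7 → best response Middle.
Player A against Y: payoffs 7, 0, 9 → best response Bottom.
Player A against Z: payoffs 2, 1, 12 → best response Bottom.
Player B against Top: payoffs 3, 4, 12 → best response Z.
Player B against Middle: payoffs 3, 8, 4 → best response Y.
Player B against Bottom: payoffs 4, 12, 10 → best response Y.
Mutual best responses: (Bottom, Y).

(Bottom, Y)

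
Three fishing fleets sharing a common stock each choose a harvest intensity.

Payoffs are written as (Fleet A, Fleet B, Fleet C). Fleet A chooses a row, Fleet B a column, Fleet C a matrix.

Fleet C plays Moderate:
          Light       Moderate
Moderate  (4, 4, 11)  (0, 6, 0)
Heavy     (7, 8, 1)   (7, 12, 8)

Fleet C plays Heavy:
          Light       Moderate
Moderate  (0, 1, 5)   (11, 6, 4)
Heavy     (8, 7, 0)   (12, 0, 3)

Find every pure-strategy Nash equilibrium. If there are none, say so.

For each strategy profile, look for a profitable unilateral deviation.
(Moderate, Light, Moderate): Fleet A can switch to Heavy (4 → 7). Not NE.
(Moderate, Light, Heavy): Fleet A can switch to Heavy (0 → 8). Not NE.
(Moderate, Moderate, Moderate): Fleet A can switch to Heavy (0 → 7). Not NE.
(Moderate, Moderate, Heavy): Fleet A can switch to Heavy (11 → 12). Not NE.
(Heavy, Light, Moderate): Fleet B can switch to Moderate (8 → 12). Not NE.
(Heavy, Light, Heavy): Fleet C can switch to Moderate (0 → 1). Not NE.
(Heavy, Moderate, Moderate): Fleet A gets 7, best alternative 0; Fleet B gets 12, best alternative 8; Fleet C gets 8, best alternative 3. No profitable deviation — NE.
(The remaining 1 profile has a profitable deviation by the same check.)

Pure NE: (Heavy, Moderate, Moderate)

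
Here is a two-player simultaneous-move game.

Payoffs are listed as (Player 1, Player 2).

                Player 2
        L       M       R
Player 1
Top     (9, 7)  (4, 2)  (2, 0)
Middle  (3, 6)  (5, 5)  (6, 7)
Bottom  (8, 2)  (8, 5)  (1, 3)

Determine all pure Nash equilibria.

(Top, L) and (Middle, R) and (Bottom, M)

Mark each player's best response to every combination of opponents' strategies; a profile where every player is best-responding is a pure Nash equilibrium.
Player 1 against L: payoffs 9, 3, 8 → best response Top.
Player 1 against M: payoffs 4, 5, 8 → best response Bottom.
Player 1 against R: payoffs 2, 6, 1 → best response Middle.
Player 2 against Top: payoffs 7, 2, 0 → best response L.
Player 2 against Middle: payoffs 6, 5, 7 → best response R.
Player 2 against Bottom: payoffs 2, 5, 3 → best response M.
Mutual best responses: (Top, L); (Middle, R); (Bottom, M).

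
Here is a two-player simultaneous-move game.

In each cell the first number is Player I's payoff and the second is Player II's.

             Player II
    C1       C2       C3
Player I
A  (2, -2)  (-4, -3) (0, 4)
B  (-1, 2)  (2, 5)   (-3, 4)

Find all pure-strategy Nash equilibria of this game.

Player I against C1: payoffs 2, -1 → best response A.
Player I against C2: payoffs -4, 2 → best response B.
Player I against C3: payoffs 0, -3 → best response A.
Player II against A: payoffs -2, -3, 4 → best response C3.
Player II against B: payoffs 2, 5, 4 → best response C2.
Mutual best responses: (A, C3); (B, C2).

Pure-strategy Nash equilibria: (A, C3) and (B, C2)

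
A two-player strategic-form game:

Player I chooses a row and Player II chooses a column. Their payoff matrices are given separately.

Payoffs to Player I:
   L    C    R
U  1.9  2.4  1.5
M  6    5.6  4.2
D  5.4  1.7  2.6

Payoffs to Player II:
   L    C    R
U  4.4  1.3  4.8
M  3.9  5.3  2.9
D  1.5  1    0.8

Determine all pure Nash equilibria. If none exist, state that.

Pure NE: (M, C)

(U, L): Player I can switch to M (1.9 → 6). Not NE.
(U, C): Player I can switch to M (2.4 → 5.6). Not NE.
(U, R): Player I can switch to M (1.5 → 4.2). Not NE.
(M, L): Player II can switch to C (3.9 → 5.3). Not NE.
(M, C): Player I gets 5.6, best alternative 2.4; Player II gets 5.3, best alternative 3.9. No profitable deviation — NE.
(M, R): Player II can switch to L (2.9 → 3.9). Not NE.
(D, L): Player I can switch to M (5.4 → 6). Not NE.
(D, C): Player I can switch to U (1.7 → 2.4). Not NE.
(D, R): Player I can switch to M (2.6 → 4.2). Not NE.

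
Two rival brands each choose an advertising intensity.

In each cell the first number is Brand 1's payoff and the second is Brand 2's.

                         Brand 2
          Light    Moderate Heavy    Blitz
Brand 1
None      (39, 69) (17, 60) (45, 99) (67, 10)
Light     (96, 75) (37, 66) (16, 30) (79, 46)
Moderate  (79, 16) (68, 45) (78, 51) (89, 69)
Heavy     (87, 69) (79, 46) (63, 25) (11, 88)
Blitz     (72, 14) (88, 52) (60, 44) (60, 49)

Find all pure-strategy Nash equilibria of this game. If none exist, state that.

Pure-strategy Nash equilibria: (Light, Light), (Moderate, Blitz), (Blitz, Moderate)

Check each profile: it is a Nash equilibrium iff no player can strictly gain by switching unilaterally.
(None, Light): Brand 1 can switch to Light (39 → 96). Not NE.
(None, Moderate): Brand 1 can switch to Light (17 → 37). Not NE.
(None, Heavy): Brand 1 can switch to Moderate (45 → 78). Not NE.
(None, Blitz): Brand 1 can switch to Light (67 → 79). Not NE.
(Light, Light): Brand 1 gets 96, best alternative 87; Brand 2 gets 75, best alternative 66. No profitable deviation — NE.
(Light, Moderate): Brand 1 can switch to Moderate (37 → 68). Not NE.
(Light, Heavy): Brand 1 can switch to None (16 → 45). Not NE.
(Light, Blitz): Brand 1 can switch to Moderate (79 → 89). Not NE.
(Moderate, Light): Brand 1 can switch to Light (79 → 96). Not NE.
(Moderate, Moderate): Brand 1 can switch to Heavy (68 → 79). Not NE.
(Moderate, Heavy): Brand 2 can switch to Blitz (51 → 69). Not NE.
(Moderate, Blitz): Brand 1 gets 89, best alternative 79; Brand 2 gets 69, best alternative 51. No profitable deviation — NE.
(Blitz, Moderate): Brand 1 gets 88, best alternative 79; Brand 2 gets 52, best alternative 49. No profitable deviation — NE.
(The remaining 7 profiles each have a profitable deviation by the same check.)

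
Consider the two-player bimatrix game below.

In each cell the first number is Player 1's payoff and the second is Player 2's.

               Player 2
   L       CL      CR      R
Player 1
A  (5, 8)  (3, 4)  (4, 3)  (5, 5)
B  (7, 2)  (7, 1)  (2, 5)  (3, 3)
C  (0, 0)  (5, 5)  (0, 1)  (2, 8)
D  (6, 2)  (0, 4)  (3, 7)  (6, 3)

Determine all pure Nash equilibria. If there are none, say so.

No pure-strategy Nash equilibrium.

For each strategy profile, look for a profitable unilateral deviation.
(A, L): Player 1 can switch to B (5 → 7). Not NE.
(A, CL): Player 1 can switch to B (3 → 7). Not NE.
(A, CR): Player 2 can switch to L (3 → 8). Not NE.
(A, R): Player 1 can switch to D (5 → 6). Not NE.
(B, L): Player 2 can switch to CR (2 → 5). Not NE.
(B, CL): Player 2 can switch to L (1 → 2). Not NE.
(B, CR): Player 1 can switch to A (2 → 4). Not NE.
(B, R): Player 1 can switch to A (3 → 5). Not NE.
(The remaining 8 profiles each have a profitable deviation by the same check.)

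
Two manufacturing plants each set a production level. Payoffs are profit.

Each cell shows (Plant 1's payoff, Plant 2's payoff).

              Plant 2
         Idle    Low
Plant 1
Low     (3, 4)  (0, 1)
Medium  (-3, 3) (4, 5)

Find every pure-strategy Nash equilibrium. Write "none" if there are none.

(Low, Idle): Plant 1 gets 3, best alternative -3; Plant 2 gets 4, best alternative 1. No profitable deviation — NE.
(Low, Low): Plant 1 can switch to Medium (0 → 4). Not NE.
(Medium, Idle): Plant 1 can switch to Low (-3 → 3). Not NE.
(Medium, Low): Plant 1 gets 4, best alternative 0; Plant 2 gets 5, best alternative 3. No profitable deviation — NE.

Pure-strategy Nash equilibria: (Low, Idle), (Medium, Low)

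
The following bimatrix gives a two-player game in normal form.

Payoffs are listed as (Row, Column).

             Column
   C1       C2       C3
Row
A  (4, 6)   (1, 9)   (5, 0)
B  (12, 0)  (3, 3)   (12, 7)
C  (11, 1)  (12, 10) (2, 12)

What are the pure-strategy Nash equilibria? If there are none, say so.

Row against C1: payoffs 4, 12, 11 → best response B.
Row against C2: payoffs 1, 3, 12 → best response C.
Row against C3: payoffs 5, 12, 2 → best response B.
Column against A: payoffs 6, 9, 0 → best response C2.
Column against B: payoffs 0, 3, 7 → best response C3.
Column against C: payoffs 1, 10, 12 → best response C3.
Mutual best responses: (B, C3).

Pure NE: (B, C3)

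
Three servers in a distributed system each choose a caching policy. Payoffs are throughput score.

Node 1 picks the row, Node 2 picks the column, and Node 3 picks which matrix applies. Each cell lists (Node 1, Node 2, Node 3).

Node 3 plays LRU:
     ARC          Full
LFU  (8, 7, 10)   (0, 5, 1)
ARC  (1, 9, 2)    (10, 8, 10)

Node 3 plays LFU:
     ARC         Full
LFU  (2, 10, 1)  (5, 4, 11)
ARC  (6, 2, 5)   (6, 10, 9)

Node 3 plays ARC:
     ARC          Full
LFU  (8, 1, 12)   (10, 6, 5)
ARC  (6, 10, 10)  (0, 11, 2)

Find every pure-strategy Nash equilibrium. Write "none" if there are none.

Mark each player's best response to every combination of opponents' strategies; a profile where every player is best-responding is a pure Nash equilibrium.
Node 1 against (ARC, LRU): payoffs 8, 1 → best response LFU.
Node 1 against (ARC, LFU): payoffs 2, 6 → best response ARC.
Node 1 against (ARC, ARC): payoffs 8, 6 → best response LFU.
Node 1 against (Full, LRU): payoffs 0, 10 → best response ARC.
Node 1 against (Full, LFU): payoffs 5, 6 → best response ARC.
Node 1 against (Full, ARC): payoffs 10, 0 → best response LFU.
Node 2 against (LFU, LRU): payoffs 7, 5 → best response ARC.
Node 2 against (LFU, LFU): payoffs 10, 4 → best response ARC.
Node 2 against (LFU, ARC): payoffs 1, 6 → best response Full.
Node 2 against (ARC, LRU): payoffs 9, 8 → best response ARC.
Node 2 against (ARC, LFU): payoffs 2, 10 → best response Full.
Node 2 against (ARC, ARC): payoffs 10, 11 → best response Full.
Node 3 against (LFU, ARC): payoffs 10, 1, 12 → best response ARC.
Node 3 against (LFU, Full): payoffs 1, 11, 5 → best response LFU.
Node 3 against (ARC, ARC): payoffs 2, 5, 10 → best response ARC.
Node 3 against (ARC, Full): payoffs 10, 9, 2 → best response LRU.
No profile is a mutual best response for all players.

This game has no pure Nash equilibrium.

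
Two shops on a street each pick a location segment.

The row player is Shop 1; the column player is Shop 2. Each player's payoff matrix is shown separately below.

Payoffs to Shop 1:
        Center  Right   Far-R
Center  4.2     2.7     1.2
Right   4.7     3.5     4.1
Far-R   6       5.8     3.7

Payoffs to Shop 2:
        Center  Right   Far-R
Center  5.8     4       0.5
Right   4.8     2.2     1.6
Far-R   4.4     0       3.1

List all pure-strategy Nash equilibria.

Shop 1 against Center: payoffs 4.2, 4.7, 6 → best response Far-R.
Shop 1 against Right: payoffs 2.7, 3.5, 5.8 → best response Far-R.
Shop 1 against Far-R: payoffs 1.2, 4.1, 3.7 → best response Right.
Shop 2 against Center: payoffs 5.8, 4, 0.5 → best response Center.
Shop 2 against Right: payoffs 4.8, 2.2, 1.6 → best response Center.
Shop 2 against Far-R: payoffs 4.4, 0, 3.1 → best response Center.
Mutual best responses: (Far-R, Center).

The unique pure-strategy Nash equilibrium is (Far-R, Center).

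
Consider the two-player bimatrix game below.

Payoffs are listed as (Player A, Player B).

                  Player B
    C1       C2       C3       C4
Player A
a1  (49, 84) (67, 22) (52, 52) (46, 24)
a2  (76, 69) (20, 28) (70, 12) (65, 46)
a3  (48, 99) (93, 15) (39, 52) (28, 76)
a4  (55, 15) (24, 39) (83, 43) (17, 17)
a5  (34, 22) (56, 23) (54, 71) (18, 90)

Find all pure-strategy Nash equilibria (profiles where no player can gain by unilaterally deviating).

For each strategy profile, look for a profitable unilateral deviation.
(a1, C1): Player A can switch to a2 (49 → 76). Not NE.
(a1, C2): Player A can switch to a3 (67 → 93). Not NE.
(a1, C3): Player A can switch to a2 (52 → 70). Not NE.
(a1, C4): Player A can switch to a2 (46 → 65). Not NE.
(a2, C1): Player A gets 76, best alternative 55; Player B gets 69, best alternative 46. No profitable deviation — NE.
(a2, C2): Player A can switch to a1 (20 → 67). Not NE.
(a2, C3): Player A can switch to a4 (70 → 83). Not NE.
(a2, C4): Player B can switch to C1 (46 → 69). Not NE.
(a3, C1): Player A can switch to a1 (48 → 49). Not NE.
(a3, C2): Player B can switch to C1 (15 → 99). Not NE.
(a3, C3): Player A can switch to a1 (39 → 52). Not NE.
(a4, C3): Player A gets 83, best alternative 70; Player B gets 43, best alternative 39. No profitable deviation — NE.
(The remaining 8 profiles each have a profitable deviation by the same check.)

Pure-strategy Nash equilibria: (a2, C1) and (a4, C3)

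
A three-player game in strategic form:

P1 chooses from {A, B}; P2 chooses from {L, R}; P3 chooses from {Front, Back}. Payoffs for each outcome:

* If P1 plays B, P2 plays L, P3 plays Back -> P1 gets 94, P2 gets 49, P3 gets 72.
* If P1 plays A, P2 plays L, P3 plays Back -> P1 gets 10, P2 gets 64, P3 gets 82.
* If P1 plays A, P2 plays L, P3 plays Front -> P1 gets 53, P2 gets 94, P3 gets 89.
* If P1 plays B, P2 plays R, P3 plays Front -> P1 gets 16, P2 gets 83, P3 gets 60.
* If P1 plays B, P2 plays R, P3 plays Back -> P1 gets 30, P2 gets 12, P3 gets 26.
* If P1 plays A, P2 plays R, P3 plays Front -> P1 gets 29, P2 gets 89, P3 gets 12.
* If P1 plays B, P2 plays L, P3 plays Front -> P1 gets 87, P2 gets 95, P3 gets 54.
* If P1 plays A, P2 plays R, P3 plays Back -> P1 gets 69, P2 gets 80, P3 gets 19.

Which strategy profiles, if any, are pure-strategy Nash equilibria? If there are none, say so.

For each strategy profile, look for a profitable unilateral deviation.
(A, L, Front): P1 can switch to B (53 → 87). Not NE.
(A, L, Back): P1 can switch to B (10 → 94). Not NE.
(A, R, Front): P2 can switch to L (89 → 94). Not NE.
(A, R, Back): P1 gets 69, best alternative 30; P2 gets 80, best alternative 64; P3 gets 19, best alternative 12. No profitable deviation — NE.
(B, L, Front): P3 can switch to Back (54 → 72). Not NE.
(B, L, Back): P1 gets 94, best alternative 10; P2 gets 49, best alternative 12; P3 gets 72, best alternative 54. No profitable deviation — NE.
(B, R, Front): P1 can switch to A (16 → 29). Not NE.
(B, R, Back): P1 can switch to A (30 → 69). Not NE.

The pure Nash equilibria are (A, R, Back), (B, L, Back).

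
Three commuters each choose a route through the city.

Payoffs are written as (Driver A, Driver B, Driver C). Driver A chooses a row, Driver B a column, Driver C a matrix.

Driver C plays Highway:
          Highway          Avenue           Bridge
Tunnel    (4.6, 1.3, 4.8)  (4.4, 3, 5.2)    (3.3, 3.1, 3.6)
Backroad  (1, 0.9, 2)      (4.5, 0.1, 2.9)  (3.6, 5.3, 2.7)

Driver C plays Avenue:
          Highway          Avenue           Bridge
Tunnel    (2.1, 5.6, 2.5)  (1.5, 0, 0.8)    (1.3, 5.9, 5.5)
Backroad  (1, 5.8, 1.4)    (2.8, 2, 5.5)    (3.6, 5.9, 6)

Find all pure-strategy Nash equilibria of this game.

(Backroad, Bridge, Avenue)

For each player, find the best response to each opponent profile; mutual best responses are the pure NE.
Driver A against (Highway, Highway): payoffs 4.6, 1 → best response Tunnel.
Driver A against (Highway, Avenue): payoffs 2.1, 1 → best response Tunnel.
Driver A against (Avenue, Highway): payoffs 4.4, 4.5 → best response Backroad.
Driver A against (Avenue, Avenue): payoffs 1.5, 2.8 → best response Backroad.
Driver A against (Bridge, Highway): payoffs 3.3, 3.6 → best response Backroad.
Driver A against (Bridge, Avenue): payoffs 1.3, 3.6 → best response Backroad.
Driver B against (Tunnel, Highway): payoffs 1.3, 3, 3.1 → best response Bridge.
Driver B against (Tunnel, Avenue): payoffs 5.6, 0, 5.9 → best response Bridge.
Driver B against (Backroad, Highway): payoffs 0.9, 0.1, 5.3 → best response Bridge.
Driver B against (Backroad, Avenue): payoffs 5.8, 2, 5.9 → best response Bridge.
Driver C against (Tunnel, Highway): payoffs 4.8, 2.5 → best response Highway.
Driver C against (Tunnel, Avenue): payoffs 5.2, 0.8 → best response Highway.
Driver C against (Tunnel, Bridge): payoffs 3.6, 5.5 → best response Avenue.
Driver C against (Backroad, Highway): payoffs 2, 1.4 → best response Highway.
Driver C against (Backroad, Avenue): payoffs 2.9, 5.5 → best response Avenue.
Driver C against (Backroad, Bridge): payoffs 2.7, 6 → best response Avenue.
Mutual best responses: (Backroad, Bridge, Avenue).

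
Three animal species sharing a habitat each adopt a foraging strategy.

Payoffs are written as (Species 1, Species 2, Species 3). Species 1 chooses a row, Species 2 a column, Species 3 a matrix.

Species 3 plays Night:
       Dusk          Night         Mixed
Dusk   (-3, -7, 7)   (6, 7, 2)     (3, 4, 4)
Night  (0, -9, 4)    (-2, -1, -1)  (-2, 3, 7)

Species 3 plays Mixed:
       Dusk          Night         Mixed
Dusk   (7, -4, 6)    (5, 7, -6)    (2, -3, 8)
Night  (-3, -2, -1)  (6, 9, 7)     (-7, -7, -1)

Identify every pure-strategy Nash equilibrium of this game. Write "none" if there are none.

The pure Nash equilibria are (Dusk, Night, Night); (Night, Night, Mixed).

For each player, find the best response to each opponent profile; mutual best responses are the pure NE.
Species 1 against (Dusk, Night): payoffs -3, 0 → best response Night.
Species 1 against (Dusk, Mixed): payoffs 7, -3 → best response Dusk.
Species 1 against (Night, Night): payoffs 6, -2 → best response Dusk.
Species 1 against (Night, Mixed): payoffs 5, 6 → best response Night.
Species 1 against (Mixed, Night): payoffs 3, -2 → best response Dusk.
Species 1 against (Mixed, Mixed): payoffs 2, -7 → best response Dusk.
Species 2 against (Dusk, Night): payoffs -7, 7, 4 → best response Night.
Species 2 against (Dusk, Mixed): payoffs -4, 7, -3 → best response Night.
Species 2 against (Night, Night): payoffs -9, -1, 3 → best response Mixed.
Species 2 against (Night, Mixed): payoffs -2, 9, -7 → best response Night.
Species 3 against (Dusk, Dusk): payoffs 7, 6 → best response Night.
Species 3 against (Dusk, Night): payoffs 2, -6 → best response Night.
Species 3 against (Dusk, Mixed): payoffs 4, 8 → best response Mixed.
Species 3 against (Night, Dusk): payoffs 4, -1 → best response Night.
Species 3 against (Night, Night): payoffs -1, 7 → best response Mixed.
Species 3 against (Night, Mixed): payoffs 7, -1 → best response Night.
Mutual best responses: (Dusk, Night, Night); (Night, Night, Mixed).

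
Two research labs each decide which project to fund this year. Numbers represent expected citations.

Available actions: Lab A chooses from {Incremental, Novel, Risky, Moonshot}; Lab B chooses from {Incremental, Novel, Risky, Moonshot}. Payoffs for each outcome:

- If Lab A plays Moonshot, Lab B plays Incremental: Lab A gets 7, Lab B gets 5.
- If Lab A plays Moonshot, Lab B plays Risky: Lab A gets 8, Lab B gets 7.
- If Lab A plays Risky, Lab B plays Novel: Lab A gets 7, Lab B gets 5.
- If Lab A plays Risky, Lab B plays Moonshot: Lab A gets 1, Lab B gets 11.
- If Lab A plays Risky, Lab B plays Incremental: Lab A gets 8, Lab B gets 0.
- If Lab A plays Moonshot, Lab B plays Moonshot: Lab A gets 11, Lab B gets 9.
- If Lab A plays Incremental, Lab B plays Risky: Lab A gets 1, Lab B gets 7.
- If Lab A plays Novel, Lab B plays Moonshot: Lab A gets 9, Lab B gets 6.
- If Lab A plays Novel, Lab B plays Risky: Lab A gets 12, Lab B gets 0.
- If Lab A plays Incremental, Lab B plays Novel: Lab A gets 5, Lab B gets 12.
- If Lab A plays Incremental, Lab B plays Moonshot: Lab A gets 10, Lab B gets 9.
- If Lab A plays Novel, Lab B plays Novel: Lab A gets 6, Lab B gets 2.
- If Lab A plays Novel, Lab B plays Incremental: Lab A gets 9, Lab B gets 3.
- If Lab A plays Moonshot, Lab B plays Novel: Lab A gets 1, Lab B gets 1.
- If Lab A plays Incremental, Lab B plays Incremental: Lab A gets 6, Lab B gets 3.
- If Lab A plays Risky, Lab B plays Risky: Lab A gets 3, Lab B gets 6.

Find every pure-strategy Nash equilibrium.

(Incremental, Incremental): Lab A can switch to Novel (6 → 9). Not NE.
(Incremental, Novel): Lab A can switch to Novel (5 → 6). Not NE.
(Incremental, Risky): Lab A can switch to Novel (1 → 12). Not NE.
(Incremental, Moonshot): Lab A can switch to Moonshot (10 → 11). Not NE.
(Novel, Incremental): Lab B can switch to Moonshot (3 → 6). Not NE.
(Novel, Novel): Lab A can switch to Risky (6 → 7). Not NE.
(Moonshot, Moonshot): Lab A gets 11, best alternative 10; Lab B gets 9, best alternative 7. No profitable deviation — NE.
(The remaining 9 profiles each have a profitable deviation by the same check.)

(Moonshot, Moonshot)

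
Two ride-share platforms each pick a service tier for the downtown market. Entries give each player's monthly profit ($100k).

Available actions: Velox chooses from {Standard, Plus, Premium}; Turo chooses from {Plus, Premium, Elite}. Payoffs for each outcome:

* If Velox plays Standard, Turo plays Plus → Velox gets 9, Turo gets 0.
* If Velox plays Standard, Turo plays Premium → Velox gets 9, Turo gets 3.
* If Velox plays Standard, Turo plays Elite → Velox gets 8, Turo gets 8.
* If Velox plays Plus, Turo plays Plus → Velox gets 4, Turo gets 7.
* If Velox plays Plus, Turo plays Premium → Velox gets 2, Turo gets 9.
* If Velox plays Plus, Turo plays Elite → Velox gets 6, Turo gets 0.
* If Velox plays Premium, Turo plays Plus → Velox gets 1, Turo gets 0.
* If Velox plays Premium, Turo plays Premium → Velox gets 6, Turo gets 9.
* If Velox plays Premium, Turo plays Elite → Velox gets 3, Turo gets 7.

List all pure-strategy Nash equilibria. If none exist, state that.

Velox against Plus: payoffs 9, 4, 1 → best response Standard.
Velox against Premium: payoffs 9, 2, 6 → best response Standard.
Velox against Elite: payoffs 8, 6, 3 → best response Standard.
Turo against Standard: payoffs 0, 3, 8 → best response Elite.
Turo against Plus: payoffs 7, 9, 0 → best response Premium.
Turo against Premium: payoffs 0, 9, 7 → best response Premium.
Mutual best responses: (Standard, Elite).

Pure NE: (Standard, Elite)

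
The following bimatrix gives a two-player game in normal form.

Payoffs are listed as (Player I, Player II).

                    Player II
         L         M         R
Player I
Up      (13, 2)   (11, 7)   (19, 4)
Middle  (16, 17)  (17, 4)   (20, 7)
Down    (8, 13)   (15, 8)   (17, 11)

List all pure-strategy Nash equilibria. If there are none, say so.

For each strategy profile, look for a profitable unilateral deviation.
(Up, L): Player I can switch to Middle (13 → 16). Not NE.
(Up, M): Player I can switch to Middle (11 → 17). Not NE.
(Up, R): Player I can switch to Middle (19 → 20). Not NE.
(Middle, L): Player I gets 16, best alternative 13; Player II gets 17, best alternative 7. No profitable deviation — NE.
(Middle, M): Player II can switch to L (4 → 17). Not NE.
(Middle, R): Player II can switch to L (7 → 17). Not NE.
(Down, L): Player I can switch to Up (8 → 13). Not NE.
(Down, M): Player I can switch to Middle (15 → 17). Not NE.
(Down, R): Player I can switch to Up (17 → 19). Not NE.

(Middle, L)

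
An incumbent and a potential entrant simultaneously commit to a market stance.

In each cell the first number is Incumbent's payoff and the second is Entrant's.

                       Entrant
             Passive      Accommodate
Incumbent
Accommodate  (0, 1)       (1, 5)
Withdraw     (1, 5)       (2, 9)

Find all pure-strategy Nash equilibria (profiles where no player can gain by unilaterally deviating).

Pure NE: (Withdraw, Accommodate)

(Accommodate, Passive): Incumbent can switch to Withdraw (0 → 1). Not NE.
(Accommodate, Accommodate): Incumbent can switch to Withdraw (1 → 2). Not NE.
(Withdraw, Passive): Entrant can switch to Accommodate (5 → 9). Not NE.
(Withdraw, Accommodate): Incumbent gets 2, best alternative 1; Entrant gets 9, best alternative 5. No profitable deviation — NE.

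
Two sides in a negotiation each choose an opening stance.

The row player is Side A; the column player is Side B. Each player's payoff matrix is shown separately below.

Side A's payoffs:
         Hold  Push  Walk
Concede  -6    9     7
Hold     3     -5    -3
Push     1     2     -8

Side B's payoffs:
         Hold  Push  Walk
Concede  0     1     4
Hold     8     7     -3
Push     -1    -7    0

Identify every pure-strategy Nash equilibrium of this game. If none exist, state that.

(Concede, Walk) and (Hold, Hold)

Mark each player's best response to every combination of opponents' strategies; a profile where every player is best-responding is a pure Nash equilibrium.
Side A against Hold: payoffs -6, 3, 1 → best response Hold.
Side A against Push: payoffs 9, -5, 2 → best response Concede.
Side A against Walk: payoffs 7, -3, -8 → best response Concede.
Side B against Concede: payoffs 0, 1, 4 → best response Walk.
Side B against Hold: payoffs 8, 7, -3 → best response Hold.
Side B against Push: payoffs -1, -7, 0 → best response Walk.
Mutual best responses: (Concede, Walk); (Hold, Hold).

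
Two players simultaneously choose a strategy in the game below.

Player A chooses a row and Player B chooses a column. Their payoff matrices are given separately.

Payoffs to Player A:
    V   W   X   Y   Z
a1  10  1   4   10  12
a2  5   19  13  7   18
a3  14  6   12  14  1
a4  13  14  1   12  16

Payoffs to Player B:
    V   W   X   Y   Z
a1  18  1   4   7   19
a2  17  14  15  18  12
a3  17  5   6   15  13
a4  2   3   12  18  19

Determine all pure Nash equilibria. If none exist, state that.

Player A against V: payoffs 10, 5, 14, 13 → best response a3.
Player A against W: payoffs 1, 19, 6, 14 → best response a2.
Player A against X: payoffs 4, 13, 12, 1 → best response a2.
Player A against Y: payoffs 10, 7, 14, 12 → best response a3.
Player A against Z: payoffs 12, 18, 1, 16 → best response a2.
Player B against a1: payoffs 18, 1, 4, 7, 19 → best response Z.
Player B against a2: payoffs 17, 14, 15, 18, 12 → best response Y.
Player B against a3: payoffs 17, 5, 6, 15, 13 → best response V.
Player B against a4: payoffs 2, 3, 12, 18, 19 → best response Z.
Mutual best responses: (a3, V).

Pure NE: (a3, V)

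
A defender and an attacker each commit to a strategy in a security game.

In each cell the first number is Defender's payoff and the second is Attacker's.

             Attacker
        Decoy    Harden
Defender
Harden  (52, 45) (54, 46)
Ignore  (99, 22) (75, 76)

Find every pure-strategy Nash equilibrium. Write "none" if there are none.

(Ignore, Harden)

For each player, find the best response to each opponent profile; mutual best responses are the pure NE.
Defender against Decoy: payoffs 52, 99 → best response Ignore.
Defender against Harden: payoffs 54, 75 → best response Ignore.
Attacker against Harden: payoffs 45, 46 → best response Harden.
Attacker against Ignore: payoffs 22, 76 → best response Harden.
Mutual best responses: (Ignore, Harden).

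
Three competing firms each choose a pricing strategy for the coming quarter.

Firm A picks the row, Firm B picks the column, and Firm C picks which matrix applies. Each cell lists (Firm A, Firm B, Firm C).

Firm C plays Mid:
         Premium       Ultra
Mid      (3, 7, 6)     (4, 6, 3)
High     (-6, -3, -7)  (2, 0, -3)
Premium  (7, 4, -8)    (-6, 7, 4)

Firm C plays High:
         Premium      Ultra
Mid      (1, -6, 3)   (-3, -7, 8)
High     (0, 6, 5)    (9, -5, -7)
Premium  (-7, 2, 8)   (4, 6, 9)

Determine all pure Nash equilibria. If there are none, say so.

No pure-strategy Nash equilibrium.

For each player, find the best response to each opponent profile; mutual best responses are the pure NE.
Firm A against (Premium, Mid): payoffs 3, -6, 7 → best response Premium.
Firm A against (Premium, High): payoffs 1, 0, -7 → best response Mid.
Firm A against (Ultra, Mid): payoffs 4, 2, -6 → best response Mid.
Firm A against (Ultra, High): payoffs -3, 9, 4 → best response High.
Firm B against (Mid, Mid): payoffs 7, 6 → best response Premium.
Firm B against (Mid, High): payoffs -6, -7 → best response Premium.
Firm B against (High, Mid): payoffs -3, 0 → best response Ultra.
Firm B against (High, High): payoffs 6, -5 → best response Premium.
Firm B against (Premium, Mid): payoffs 4, 7 → best response Ultra.
Firm B against (Premium, High): payoffs 2, 6 → best response Ultra.
Firm C against (Mid, Premium): payoffs 6, 3 → best response Mid.
Firm C against (Mid, Ultra): payoffs 3, 8 → best response High.
Firm C against (High, Premium): payoffs -7, 5 → best response High.
Firm C against (High, Ultra): payoffs -3, -7 → best response Mid.
Firm C against (Premium, Premium): payoffs -8, 8 → best response High.
Firm C against (Premium, Ultra): payoffs 4, 9 → best response High.
No profile is a mutual best response for all players.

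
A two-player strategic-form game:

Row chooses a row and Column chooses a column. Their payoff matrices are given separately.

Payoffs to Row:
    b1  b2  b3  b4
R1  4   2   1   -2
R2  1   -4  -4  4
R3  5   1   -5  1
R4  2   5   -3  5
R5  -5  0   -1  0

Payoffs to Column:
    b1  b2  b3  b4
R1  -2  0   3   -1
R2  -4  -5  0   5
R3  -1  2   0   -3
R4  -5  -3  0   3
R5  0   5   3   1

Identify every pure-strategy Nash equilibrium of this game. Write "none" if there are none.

(R1, b1): Row can switch to R3 (4 → 5). Not NE.
(R1, b2): Row can switch to R4 (2 → 5). Not NE.
(R1, b3): Row gets 1, best alternative -1; Column gets 3, best alternative 0. No profitable deviation — NE.
(R1, b4): Row can switch to R2 (-2 → 4). Not NE.
(R2, b1): Row can switch to R1 (1 → 4). Not NE.
(R2, b2): Row can switch to R1 (-4 → 2). Not NE.
(R2, b3): Row can switch to R1 (-4 → 1). Not NE.
(R4, b4): Row gets 5, best alternative 4; Column gets 3, best alternative 0. No profitable deviation — NE.
(The remaining 12 profiles each have a profitable deviation by the same check.)

The pure Nash equilibria are (R1, b3); (R4, b4).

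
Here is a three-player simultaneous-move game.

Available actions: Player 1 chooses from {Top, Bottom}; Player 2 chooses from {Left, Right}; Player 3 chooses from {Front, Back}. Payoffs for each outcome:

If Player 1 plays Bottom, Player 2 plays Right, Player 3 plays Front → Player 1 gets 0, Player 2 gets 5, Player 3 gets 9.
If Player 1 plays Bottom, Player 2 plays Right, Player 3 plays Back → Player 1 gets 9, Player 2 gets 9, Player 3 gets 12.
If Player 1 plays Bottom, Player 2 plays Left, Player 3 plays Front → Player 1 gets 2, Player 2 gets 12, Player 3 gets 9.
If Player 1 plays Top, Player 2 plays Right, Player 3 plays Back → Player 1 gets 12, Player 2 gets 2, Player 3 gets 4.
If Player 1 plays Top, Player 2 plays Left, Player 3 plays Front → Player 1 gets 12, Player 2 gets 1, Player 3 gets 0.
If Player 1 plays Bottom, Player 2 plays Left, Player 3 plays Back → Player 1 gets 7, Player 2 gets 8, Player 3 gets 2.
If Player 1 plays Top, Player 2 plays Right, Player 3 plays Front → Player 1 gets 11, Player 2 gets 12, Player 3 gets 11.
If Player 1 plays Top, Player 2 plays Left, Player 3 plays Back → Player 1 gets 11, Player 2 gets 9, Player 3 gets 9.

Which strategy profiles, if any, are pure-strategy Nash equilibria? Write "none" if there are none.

Check each profile: it is a Nash equilibrium iff no player can strictly gain by switching unilaterally.
(Top, Left, Front): Player 2 can switch to Right (1 → 12). Not NE.
(Top, Left, Back): Player 1 gets 11, best alternative 7; Player 2 gets 9, best alternative 2; Player 3 gets 9, best alternative 0. No profitable deviation — NE.
(Top, Right, Front): Player 1 gets 11, best alternative 0; Player 2 gets 12, best alternative 1; Player 3 gets 11, best alternative 4. No profitable deviation — NE.
(Top, Right, Back): Player 2 can switch to Left (2 → 9). Not NE.
(Bottom, Left, Front): Player 1 can switch to Top (2 → 12). Not NE.
(Bottom, Left, Back): Player 1 can switch to Top (7 → 11). Not NE.
(Bottom, Right, Front): Player 1 can switch to Top (0 → 11). Not NE.
(Bottom, Right, Back): Player 1 can switch to Top (9 → 12). Not NE.

(Top, Left, Back); (Top, Right, Front)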